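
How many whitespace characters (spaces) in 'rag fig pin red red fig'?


\s matches whitespace characters (spaces, tabs, etc.).
Text: 'rag fig pin red red fig'
This text has 6 words separated by spaces.
Number of spaces = number of words - 1 = 6 - 1 = 5

5


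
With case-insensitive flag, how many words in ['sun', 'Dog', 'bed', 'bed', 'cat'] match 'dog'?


Case-insensitive matching: compare each word's lowercase form to 'dog'.
  'sun' -> lower='sun' -> no
  'Dog' -> lower='dog' -> MATCH
  'bed' -> lower='bed' -> no
  'bed' -> lower='bed' -> no
  'cat' -> lower='cat' -> no
Matches: ['Dog']
Count: 1

1


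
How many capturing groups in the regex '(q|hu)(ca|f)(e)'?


To count capturing groups, count each '(' that starts a group.
Pattern: '(q|hu)(ca|f)(e)'
Walking through the pattern:
  Position 0: '(' -> group #1
  Position 6: '(' -> group #2
  Position 12: '(' -> group #3
Total capturing groups: 3

3


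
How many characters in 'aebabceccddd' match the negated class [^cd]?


Negated class [^cd] matches any char NOT in {c, d}
Scanning 'aebabceccddd':
  pos 0: 'a' -> MATCH
  pos 1: 'e' -> MATCH
  pos 2: 'b' -> MATCH
  pos 3: 'a' -> MATCH
  pos 4: 'b' -> MATCH
  pos 5: 'c' -> no (excluded)
  pos 6: 'e' -> MATCH
  pos 7: 'c' -> no (excluded)
  pos 8: 'c' -> no (excluded)
  pos 9: 'd' -> no (excluded)
  pos 10: 'd' -> no (excluded)
  pos 11: 'd' -> no (excluded)
Total matches: 6

6


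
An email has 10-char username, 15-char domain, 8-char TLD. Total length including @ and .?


An email address has format: username@domain.tld
Username length: 10
'@' character: 1
Domain length: 15
'.' character: 1
TLD length: 8
Total = 10 + 1 + 15 + 1 + 8 = 35

35


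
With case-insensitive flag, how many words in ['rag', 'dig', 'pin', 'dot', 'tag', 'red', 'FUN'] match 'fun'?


Case-insensitive matching: compare each word's lowercase form to 'fun'.
  'rag' -> lower='rag' -> no
  'dig' -> lower='dig' -> no
  'pin' -> lower='pin' -> no
  'dot' -> lower='dot' -> no
  'tag' -> lower='tag' -> no
  'red' -> lower='red' -> no
  'FUN' -> lower='fun' -> MATCH
Matches: ['FUN']
Count: 1

1


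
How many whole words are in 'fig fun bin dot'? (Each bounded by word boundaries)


Word boundaries (\b) mark the start/end of each word.
Text: 'fig fun bin dot'
Splitting by whitespace:
  Word 1: 'fig'
  Word 2: 'fun'
  Word 3: 'bin'
  Word 4: 'dot'
Total whole words: 4

4


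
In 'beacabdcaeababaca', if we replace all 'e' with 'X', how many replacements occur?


re.sub('e', 'X', text) replaces every occurrence of 'e' with 'X'.
Text: 'beacabdcaeababaca'
Scanning for 'e':
  pos 1: 'e' -> replacement #1
  pos 9: 'e' -> replacement #2
Total replacements: 2

2


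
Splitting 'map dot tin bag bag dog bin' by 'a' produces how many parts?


Splitting by 'a' breaks the string at each occurrence of the separator.
Text: 'map dot tin bag bag dog bin'
Parts after split:
  Part 1: 'm'
  Part 2: 'p dot tin b'
  Part 3: 'g b'
  Part 4: 'g dog bin'
Total parts: 4

4


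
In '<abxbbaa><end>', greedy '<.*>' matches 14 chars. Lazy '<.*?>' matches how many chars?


Greedy '<.*>' tries to match as MUCH as possible.
Lazy '<.*?>' tries to match as LITTLE as possible.

String: '<abxbbaa><end>'
Greedy '<.*>' starts at first '<' and extends to the LAST '>': '<abxbbaa><end>' (14 chars)
Lazy '<.*?>' starts at first '<' and stops at the FIRST '>': '<abxbbaa>' (9 chars)

9


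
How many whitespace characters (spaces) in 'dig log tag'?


\s matches whitespace characters (spaces, tabs, etc.).
Text: 'dig log tag'
This text has 3 words separated by spaces.
Number of spaces = number of words - 1 = 3 - 1 = 2

2


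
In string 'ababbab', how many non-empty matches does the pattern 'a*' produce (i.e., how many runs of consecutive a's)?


Pattern 'a*' matches zero or more a's. We want non-empty runs of consecutive a's.
String: 'ababbab'
Walking through the string to find runs of a's:
  Run 1: positions 0-0 -> 'a'
  Run 2: positions 2-2 -> 'a'
  Run 3: positions 5-5 -> 'a'
Non-empty runs found: ['a', 'a', 'a']
Count: 3

3


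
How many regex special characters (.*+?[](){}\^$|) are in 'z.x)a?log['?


Regex special characters are: . * + ? [ ] ( ) { } \ ^ $ |
Scanning 'z.x)a?log[':
  pos 1: '.' -> SPECIAL
  pos 3: ')' -> SPECIAL
  pos 5: '?' -> SPECIAL
  pos 9: '[' -> SPECIAL
Special chars found: ['.', ')', '?', '[']
Total: 4

4


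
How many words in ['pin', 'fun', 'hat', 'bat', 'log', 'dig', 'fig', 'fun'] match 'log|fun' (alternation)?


Alternation 'log|fun' matches either 'log' or 'fun'.
Checking each word:
  'pin' -> no
  'fun' -> MATCH
  'hat' -> no
  'bat' -> no
  'log' -> MATCH
  'dig' -> no
  'fig' -> no
  'fun' -> MATCH
Matches: ['fun', 'log', 'fun']
Count: 3

3


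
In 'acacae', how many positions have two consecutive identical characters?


Looking for consecutive identical characters in 'acacae':
  pos 0-1: 'a' vs 'c' -> different
  pos 1-2: 'c' vs 'a' -> different
  pos 2-3: 'a' vs 'c' -> different
  pos 3-4: 'c' vs 'a' -> different
  pos 4-5: 'a' vs 'e' -> different
Consecutive identical pairs: []
Count: 0

0


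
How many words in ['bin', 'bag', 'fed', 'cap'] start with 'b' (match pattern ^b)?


Pattern ^b anchors to start of word. Check which words begin with 'b':
  'bin' -> MATCH (starts with 'b')
  'bag' -> MATCH (starts with 'b')
  'fed' -> no
  'cap' -> no
Matching words: ['bin', 'bag']
Count: 2

2


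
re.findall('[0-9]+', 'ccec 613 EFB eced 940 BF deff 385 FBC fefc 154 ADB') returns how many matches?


Pattern '[0-9]+' finds one or more digits.
Text: 'ccec 613 EFB eced 940 BF deff 385 FBC fefc 154 ADB'
Scanning for matches:
  Match 1: '613'
  Match 2: '940'
  Match 3: '385'
  Match 4: '154'
Total matches: 4

4


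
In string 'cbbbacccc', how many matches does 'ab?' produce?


Pattern 'ab?' matches 'a' optionally followed by 'b'.
String: 'cbbbacccc'
Scanning left to right for 'a' then checking next char:
  Match 1: 'a' (a not followed by b)
Total matches: 1

1


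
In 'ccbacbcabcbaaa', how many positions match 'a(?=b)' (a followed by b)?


Lookahead 'a(?=b)' matches 'a' only when followed by 'b'.
String: 'ccbacbcabcbaaa'
Checking each position where char is 'a':
  pos 3: 'a' -> no (next='c')
  pos 7: 'a' -> MATCH (next='b')
  pos 11: 'a' -> no (next='a')
  pos 12: 'a' -> no (next='a')
Matching positions: [7]
Count: 1

1


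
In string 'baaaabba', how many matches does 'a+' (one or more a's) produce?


Pattern 'a+' matches one or more consecutive a's.
String: 'baaaabba'
Scanning for runs of a:
  Match 1: 'aaaa' (length 4)
  Match 2: 'a' (length 1)
Total matches: 2

2


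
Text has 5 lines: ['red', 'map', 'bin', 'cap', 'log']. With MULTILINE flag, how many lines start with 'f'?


With MULTILINE flag, ^ matches the start of each line.
Lines: ['red', 'map', 'bin', 'cap', 'log']
Checking which lines start with 'f':
  Line 1: 'red' -> no
  Line 2: 'map' -> no
  Line 3: 'bin' -> no
  Line 4: 'cap' -> no
  Line 5: 'log' -> no
Matching lines: []
Count: 0

0


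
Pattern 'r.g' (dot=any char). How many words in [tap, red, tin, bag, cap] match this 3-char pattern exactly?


Pattern 'r.g' means: starts with 'r', any single char, ends with 'g'.
Checking each word (must be exactly 3 chars):
  'tap' (len=3): no
  'red' (len=3): no
  'tin' (len=3): no
  'bag' (len=3): no
  'cap' (len=3): no
Matching words: []
Total: 0

0


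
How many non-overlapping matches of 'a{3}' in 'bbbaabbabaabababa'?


Pattern 'a{3}' matches exactly 3 consecutive a's (greedy, non-overlapping).
String: 'bbbaabbabaabababa'
Scanning for runs of a's:
  Run at pos 3: 'aa' (length 2) -> 0 match(es)
  Run at pos 7: 'a' (length 1) -> 0 match(es)
  Run at pos 9: 'aa' (length 2) -> 0 match(es)
  Run at pos 12: 'a' (length 1) -> 0 match(es)
  Run at pos 14: 'a' (length 1) -> 0 match(es)
  Run at pos 16: 'a' (length 1) -> 0 match(es)
Matches found: []
Total: 0

0


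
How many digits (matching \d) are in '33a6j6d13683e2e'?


\d matches any digit 0-9.
Scanning '33a6j6d13683e2e':
  pos 0: '3' -> DIGIT
  pos 1: '3' -> DIGIT
  pos 3: '6' -> DIGIT
  pos 5: '6' -> DIGIT
  pos 7: '1' -> DIGIT
  pos 8: '3' -> DIGIT
  pos 9: '6' -> DIGIT
  pos 10: '8' -> DIGIT
  pos 11: '3' -> DIGIT
  pos 13: '2' -> DIGIT
Digits found: ['3', '3', '6', '6', '1', '3', '6', '8', '3', '2']
Total: 10

10


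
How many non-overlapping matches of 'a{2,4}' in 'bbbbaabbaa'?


Pattern 'a{2,4}' matches between 2 and 4 consecutive a's (greedy).
String: 'bbbbaabbaa'
Finding runs of a's and applying greedy matching:
  Run at pos 4: 'aa' (length 2)
  Run at pos 8: 'aa' (length 2)
Matches: ['aa', 'aa']
Count: 2

2


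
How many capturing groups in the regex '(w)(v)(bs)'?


To count capturing groups, count each '(' that starts a group.
Pattern: '(w)(v)(bs)'
Walking through the pattern:
  Position 0: '(' -> group #1
  Position 3: '(' -> group #2
  Position 6: '(' -> group #3
Total capturing groups: 3

3


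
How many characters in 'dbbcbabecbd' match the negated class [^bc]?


Negated class [^bc] matches any char NOT in {b, c}
Scanning 'dbbcbabecbd':
  pos 0: 'd' -> MATCH
  pos 1: 'b' -> no (excluded)
  pos 2: 'b' -> no (excluded)
  pos 3: 'c' -> no (excluded)
  pos 4: 'b' -> no (excluded)
  pos 5: 'a' -> MATCH
  pos 6: 'b' -> no (excluded)
  pos 7: 'e' -> MATCH
  pos 8: 'c' -> no (excluded)
  pos 9: 'b' -> no (excluded)
  pos 10: 'd' -> MATCH
Total matches: 4

4


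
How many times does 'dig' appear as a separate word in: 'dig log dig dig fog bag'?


Scanning each word for exact match 'dig':
  Word 1: 'dig' -> MATCH
  Word 2: 'log' -> no
  Word 3: 'dig' -> MATCH
  Word 4: 'dig' -> MATCH
  Word 5: 'fog' -> no
  Word 6: 'bag' -> no
Total matches: 3

3


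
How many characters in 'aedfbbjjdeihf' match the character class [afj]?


Character class [afj] matches any of: {a, f, j}
Scanning string 'aedfbbjjdeihf' character by character:
  pos 0: 'a' -> MATCH
  pos 1: 'e' -> no
  pos 2: 'd' -> no
  pos 3: 'f' -> MATCH
  pos 4: 'b' -> no
  pos 5: 'b' -> no
  pos 6: 'j' -> MATCH
  pos 7: 'j' -> MATCH
  pos 8: 'd' -> no
  pos 9: 'e' -> no
  pos 10: 'i' -> no
  pos 11: 'h' -> no
  pos 12: 'f' -> MATCH
Total matches: 5

5


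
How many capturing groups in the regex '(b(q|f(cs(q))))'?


To count capturing groups, count each '(' that starts a group.
Pattern: '(b(q|f(cs(q))))'
Walking through the pattern:
  Position 0: '(' -> group #1
  Position 2: '(' -> group #2
  Position 6: '(' -> group #3
  Position 9: '(' -> group #4
Total capturing groups: 4

4


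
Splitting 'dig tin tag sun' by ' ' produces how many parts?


Splitting by ' ' breaks the string at each occurrence of the separator.
Text: 'dig tin tag sun'
Parts after split:
  Part 1: 'dig'
  Part 2: 'tin'
  Part 3: 'tag'
  Part 4: 'sun'
Total parts: 4

4


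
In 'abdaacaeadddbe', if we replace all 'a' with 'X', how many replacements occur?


re.sub('a', 'X', text) replaces every occurrence of 'a' with 'X'.
Text: 'abdaacaeadddbe'
Scanning for 'a':
  pos 0: 'a' -> replacement #1
  pos 3: 'a' -> replacement #2
  pos 4: 'a' -> replacement #3
  pos 6: 'a' -> replacement #4
  pos 8: 'a' -> replacement #5
Total replacements: 5

5


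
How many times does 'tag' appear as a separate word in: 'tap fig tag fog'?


Scanning each word for exact match 'tag':
  Word 1: 'tap' -> no
  Word 2: 'fig' -> no
  Word 3: 'tag' -> MATCH
  Word 4: 'fog' -> no
Total matches: 1

1


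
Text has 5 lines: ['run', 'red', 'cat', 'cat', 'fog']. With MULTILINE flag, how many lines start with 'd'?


With MULTILINE flag, ^ matches the start of each line.
Lines: ['run', 'red', 'cat', 'cat', 'fog']
Checking which lines start with 'd':
  Line 1: 'run' -> no
  Line 2: 'red' -> no
  Line 3: 'cat' -> no
  Line 4: 'cat' -> no
  Line 5: 'fog' -> no
Matching lines: []
Count: 0

0


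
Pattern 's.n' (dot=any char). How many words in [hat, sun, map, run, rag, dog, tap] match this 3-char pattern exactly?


Pattern 's.n' means: starts with 's', any single char, ends with 'n'.
Checking each word (must be exactly 3 chars):
  'hat' (len=3): no
  'sun' (len=3): MATCH
  'map' (len=3): no
  'run' (len=3): no
  'rag' (len=3): no
  'dog' (len=3): no
  'tap' (len=3): no
Matching words: ['sun']
Total: 1

1


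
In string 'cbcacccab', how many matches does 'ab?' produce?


Pattern 'ab?' matches 'a' optionally followed by 'b'.
String: 'cbcacccab'
Scanning left to right for 'a' then checking next char:
  Match 1: 'a' (a not followed by b)
  Match 2: 'ab' (a followed by b)
Total matches: 2

2


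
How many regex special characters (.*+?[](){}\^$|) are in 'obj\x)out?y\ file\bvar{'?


Regex special characters are: . * + ? [ ] ( ) { } \ ^ $ |
Scanning 'obj\x)out?y\ file\bvar{':
  pos 3: '\' -> SPECIAL
  pos 5: ')' -> SPECIAL
  pos 9: '?' -> SPECIAL
  pos 11: '\' -> SPECIAL
  pos 17: '\' -> SPECIAL
  pos 22: '{' -> SPECIAL
Special chars found: ['\\', ')', '?', '\\', '\\', '{']
Total: 6

6


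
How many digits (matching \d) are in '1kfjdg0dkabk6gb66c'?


\d matches any digit 0-9.
Scanning '1kfjdg0dkabk6gb66c':
  pos 0: '1' -> DIGIT
  pos 6: '0' -> DIGIT
  pos 12: '6' -> DIGIT
  pos 15: '6' -> DIGIT
  pos 16: '6' -> DIGIT
Digits found: ['1', '0', '6', '6', '6']
Total: 5

5


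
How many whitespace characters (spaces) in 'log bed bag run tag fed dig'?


\s matches whitespace characters (spaces, tabs, etc.).
Text: 'log bed bag run tag fed dig'
This text has 7 words separated by spaces.
Number of spaces = number of words - 1 = 7 - 1 = 6

6


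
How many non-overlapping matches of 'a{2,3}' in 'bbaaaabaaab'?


Pattern 'a{2,3}' matches between 2 and 3 consecutive a's (greedy).
String: 'bbaaaabaaab'
Finding runs of a's and applying greedy matching:
  Run at pos 2: 'aaaa' (length 4)
  Run at pos 7: 'aaa' (length 3)
Matches: ['aaa', 'aaa']
Count: 2

2


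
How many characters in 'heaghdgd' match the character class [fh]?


Character class [fh] matches any of: {f, h}
Scanning string 'heaghdgd' character by character:
  pos 0: 'h' -> MATCH
  pos 1: 'e' -> no
  pos 2: 'a' -> no
  pos 3: 'g' -> no
  pos 4: 'h' -> MATCH
  pos 5: 'd' -> no
  pos 6: 'g' -> no
  pos 7: 'd' -> no
Total matches: 2

2


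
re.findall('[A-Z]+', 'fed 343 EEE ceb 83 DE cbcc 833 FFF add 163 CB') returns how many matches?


Pattern '[A-Z]+' finds one or more uppercase letters.
Text: 'fed 343 EEE ceb 83 DE cbcc 833 FFF add 163 CB'
Scanning for matches:
  Match 1: 'EEE'
  Match 2: 'DE'
  Match 3: 'FFF'
  Match 4: 'CB'
Total matches: 4

4


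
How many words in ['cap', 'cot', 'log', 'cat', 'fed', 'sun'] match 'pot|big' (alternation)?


Alternation 'pot|big' matches either 'pot' or 'big'.
Checking each word:
  'cap' -> no
  'cot' -> no
  'log' -> no
  'cat' -> no
  'fed' -> no
  'sun' -> no
Matches: []
Count: 0

0


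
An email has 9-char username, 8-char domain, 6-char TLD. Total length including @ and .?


An email address has format: username@domain.tld
Username length: 9
'@' character: 1
Domain length: 8
'.' character: 1
TLD length: 6
Total = 9 + 1 + 8 + 1 + 6 = 25

25


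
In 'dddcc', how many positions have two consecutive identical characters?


Looking for consecutive identical characters in 'dddcc':
  pos 0-1: 'd' vs 'd' -> MATCH ('dd')
  pos 1-2: 'd' vs 'd' -> MATCH ('dd')
  pos 2-3: 'd' vs 'c' -> different
  pos 3-4: 'c' vs 'c' -> MATCH ('cc')
Consecutive identical pairs: ['dd', 'dd', 'cc']
Count: 3

3


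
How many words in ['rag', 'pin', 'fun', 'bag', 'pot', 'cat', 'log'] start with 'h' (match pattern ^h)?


Pattern ^h anchors to start of word. Check which words begin with 'h':
  'rag' -> no
  'pin' -> no
  'fun' -> no
  'bag' -> no
  'pot' -> no
  'cat' -> no
  'log' -> no
Matching words: []
Count: 0

0


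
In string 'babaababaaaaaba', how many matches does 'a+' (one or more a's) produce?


Pattern 'a+' matches one or more consecutive a's.
String: 'babaababaaaaaba'
Scanning for runs of a:
  Match 1: 'a' (length 1)
  Match 2: 'aa' (length 2)
  Match 3: 'a' (length 1)
  Match 4: 'aaaaa' (length 5)
  Match 5: 'a' (length 1)
Total matches: 5

5


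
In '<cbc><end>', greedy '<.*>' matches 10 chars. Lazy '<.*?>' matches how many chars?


Greedy '<.*>' tries to match as MUCH as possible.
Lazy '<.*?>' tries to match as LITTLE as possible.

String: '<cbc><end>'
Greedy '<.*>' starts at first '<' and extends to the LAST '>': '<cbc><end>' (10 chars)
Lazy '<.*?>' starts at first '<' and stops at the FIRST '>': '<cbc>' (5 chars)

5


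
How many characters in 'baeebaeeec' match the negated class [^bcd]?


Negated class [^bcd] matches any char NOT in {b, c, d}
Scanning 'baeebaeeec':
  pos 0: 'b' -> no (excluded)
  pos 1: 'a' -> MATCH
  pos 2: 'e' -> MATCH
  pos 3: 'e' -> MATCH
  pos 4: 'b' -> no (excluded)
  pos 5: 'a' -> MATCH
  pos 6: 'e' -> MATCH
  pos 7: 'e' -> MATCH
  pos 8: 'e' -> MATCH
  pos 9: 'c' -> no (excluded)
Total matches: 7

7


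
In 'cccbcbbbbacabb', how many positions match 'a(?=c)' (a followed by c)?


Lookahead 'a(?=c)' matches 'a' only when followed by 'c'.
String: 'cccbcbbbbacabb'
Checking each position where char is 'a':
  pos 9: 'a' -> MATCH (next='c')
  pos 11: 'a' -> no (next='b')
Matching positions: [9]
Count: 1

1


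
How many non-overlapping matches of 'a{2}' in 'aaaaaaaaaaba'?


Pattern 'a{2}' matches exactly 2 consecutive a's (greedy, non-overlapping).
String: 'aaaaaaaaaaba'
Scanning for runs of a's:
  Run at pos 0: 'aaaaaaaaaa' (length 10) -> 5 match(es)
  Run at pos 11: 'a' (length 1) -> 0 match(es)
Matches found: ['aa', 'aa', 'aa', 'aa', 'aa']
Total: 5

5


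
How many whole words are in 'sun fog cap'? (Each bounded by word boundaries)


Word boundaries (\b) mark the start/end of each word.
Text: 'sun fog cap'
Splitting by whitespace:
  Word 1: 'sun'
  Word 2: 'fog'
  Word 3: 'cap'
Total whole words: 3

3


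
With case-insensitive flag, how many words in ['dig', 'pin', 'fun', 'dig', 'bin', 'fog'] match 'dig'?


Case-insensitive matching: compare each word's lowercase form to 'dig'.
  'dig' -> lower='dig' -> MATCH
  'pin' -> lower='pin' -> no
  'fun' -> lower='fun' -> no
  'dig' -> lower='dig' -> MATCH
  'bin' -> lower='bin' -> no
  'fog' -> lower='fog' -> no
Matches: ['dig', 'dig']
Count: 2

2


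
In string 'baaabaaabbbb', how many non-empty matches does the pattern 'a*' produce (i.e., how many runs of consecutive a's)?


Pattern 'a*' matches zero or more a's. We want non-empty runs of consecutive a's.
String: 'baaabaaabbbb'
Walking through the string to find runs of a's:
  Run 1: positions 1-3 -> 'aaa'
  Run 2: positions 5-7 -> 'aaa'
Non-empty runs found: ['aaa', 'aaa']
Count: 2

2


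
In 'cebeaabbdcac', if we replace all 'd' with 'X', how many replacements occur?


re.sub('d', 'X', text) replaces every occurrence of 'd' with 'X'.
Text: 'cebeaabbdcac'
Scanning for 'd':
  pos 8: 'd' -> replacement #1
Total replacements: 1

1


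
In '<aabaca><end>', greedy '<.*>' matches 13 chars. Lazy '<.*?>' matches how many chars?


Greedy '<.*>' tries to match as MUCH as possible.
Lazy '<.*?>' tries to match as LITTLE as possible.

String: '<aabaca><end>'
Greedy '<.*>' starts at first '<' and extends to the LAST '>': '<aabaca><end>' (13 chars)
Lazy '<.*?>' starts at first '<' and stops at the FIRST '>': '<aabaca>' (8 chars)

8


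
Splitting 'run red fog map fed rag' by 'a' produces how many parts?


Splitting by 'a' breaks the string at each occurrence of the separator.
Text: 'run red fog map fed rag'
Parts after split:
  Part 1: 'run red fog m'
  Part 2: 'p fed r'
  Part 3: 'g'
Total parts: 3

3


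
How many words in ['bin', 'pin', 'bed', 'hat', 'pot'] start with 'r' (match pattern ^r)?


Pattern ^r anchors to start of word. Check which words begin with 'r':
  'bin' -> no
  'pin' -> no
  'bed' -> no
  'hat' -> no
  'pot' -> no
Matching words: []
Count: 0

0


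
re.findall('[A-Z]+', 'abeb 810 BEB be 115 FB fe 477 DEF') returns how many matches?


Pattern '[A-Z]+' finds one or more uppercase letters.
Text: 'abeb 810 BEB be 115 FB fe 477 DEF'
Scanning for matches:
  Match 1: 'BEB'
  Match 2: 'FB'
  Match 3: 'DEF'
Total matches: 3

3


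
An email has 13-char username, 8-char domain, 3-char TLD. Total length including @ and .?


An email address has format: username@domain.tld
Username length: 13
'@' character: 1
Domain length: 8
'.' character: 1
TLD length: 3
Total = 13 + 1 + 8 + 1 + 3 = 26

26


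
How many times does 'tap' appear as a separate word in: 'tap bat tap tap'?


Scanning each word for exact match 'tap':
  Word 1: 'tap' -> MATCH
  Word 2: 'bat' -> no
  Word 3: 'tap' -> MATCH
  Word 4: 'tap' -> MATCH
Total matches: 3

3


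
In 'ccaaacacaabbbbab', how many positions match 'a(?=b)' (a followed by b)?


Lookahead 'a(?=b)' matches 'a' only when followed by 'b'.
String: 'ccaaacacaabbbbab'
Checking each position where char is 'a':
  pos 2: 'a' -> no (next='a')
  pos 3: 'a' -> no (next='a')
  pos 4: 'a' -> no (next='c')
  pos 6: 'a' -> no (next='c')
  pos 8: 'a' -> no (next='a')
  pos 9: 'a' -> MATCH (next='b')
  pos 14: 'a' -> MATCH (next='b')
Matching positions: [9, 14]
Count: 2

2


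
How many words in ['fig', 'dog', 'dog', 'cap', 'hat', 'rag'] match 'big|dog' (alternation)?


Alternation 'big|dog' matches either 'big' or 'dog'.
Checking each word:
  'fig' -> no
  'dog' -> MATCH
  'dog' -> MATCH
  'cap' -> no
  'hat' -> no
  'rag' -> no
Matches: ['dog', 'dog']
Count: 2

2


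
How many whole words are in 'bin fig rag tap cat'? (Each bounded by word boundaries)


Word boundaries (\b) mark the start/end of each word.
Text: 'bin fig rag tap cat'
Splitting by whitespace:
  Word 1: 'bin'
  Word 2: 'fig'
  Word 3: 'rag'
  Word 4: 'tap'
  Word 5: 'cat'
Total whole words: 5

5


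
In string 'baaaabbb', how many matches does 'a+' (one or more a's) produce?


Pattern 'a+' matches one or more consecutive a's.
String: 'baaaabbb'
Scanning for runs of a:
  Match 1: 'aaaa' (length 4)
Total matches: 1

1


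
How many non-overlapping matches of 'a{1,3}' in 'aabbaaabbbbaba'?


Pattern 'a{1,3}' matches between 1 and 3 consecutive a's (greedy).
String: 'aabbaaabbbbaba'
Finding runs of a's and applying greedy matching:
  Run at pos 0: 'aa' (length 2)
  Run at pos 4: 'aaa' (length 3)
  Run at pos 11: 'a' (length 1)
  Run at pos 13: 'a' (length 1)
Matches: ['aa', 'aaa', 'a', 'a']
Count: 4

4


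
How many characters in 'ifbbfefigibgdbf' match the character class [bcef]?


Character class [bcef] matches any of: {b, c, e, f}
Scanning string 'ifbbfefigibgdbf' character by character:
  pos 0: 'i' -> no
  pos 1: 'f' -> MATCH
  pos 2: 'b' -> MATCH
  pos 3: 'b' -> MATCH
  pos 4: 'f' -> MATCH
  pos 5: 'e' -> MATCH
  pos 6: 'f' -> MATCH
  pos 7: 'i' -> no
  pos 8: 'g' -> no
  pos 9: 'i' -> no
  pos 10: 'b' -> MATCH
  pos 11: 'g' -> no
  pos 12: 'd' -> no
  pos 13: 'b' -> MATCH
  pos 14: 'f' -> MATCH
Total matches: 9

9


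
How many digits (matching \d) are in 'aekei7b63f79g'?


\d matches any digit 0-9.
Scanning 'aekei7b63f79g':
  pos 5: '7' -> DIGIT
  pos 7: '6' -> DIGIT
  pos 8: '3' -> DIGIT
  pos 10: '7' -> DIGIT
  pos 11: '9' -> DIGIT
Digits found: ['7', '6', '3', '7', '9']
Total: 5

5


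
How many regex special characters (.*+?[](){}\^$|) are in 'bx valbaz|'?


Regex special characters are: . * + ? [ ] ( ) { } \ ^ $ |
Scanning 'bx valbaz|':
  pos 9: '|' -> SPECIAL
Special chars found: ['|']
Total: 1

1


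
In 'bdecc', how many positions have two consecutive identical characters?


Looking for consecutive identical characters in 'bdecc':
  pos 0-1: 'b' vs 'd' -> different
  pos 1-2: 'd' vs 'e' -> different
  pos 2-3: 'e' vs 'c' -> different
  pos 3-4: 'c' vs 'c' -> MATCH ('cc')
Consecutive identical pairs: ['cc']
Count: 1

1


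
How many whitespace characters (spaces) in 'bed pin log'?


\s matches whitespace characters (spaces, tabs, etc.).
Text: 'bed pin log'
This text has 3 words separated by spaces.
Number of spaces = number of words - 1 = 3 - 1 = 2

2


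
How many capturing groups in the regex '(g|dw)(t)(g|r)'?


To count capturing groups, count each '(' that starts a group.
Pattern: '(g|dw)(t)(g|r)'
Walking through the pattern:
  Position 0: '(' -> group #1
  Position 6: '(' -> group #2
  Position 9: '(' -> group #3
Total capturing groups: 3

3


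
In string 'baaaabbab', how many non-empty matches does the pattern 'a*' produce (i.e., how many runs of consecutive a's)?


Pattern 'a*' matches zero or more a's. We want non-empty runs of consecutive a's.
String: 'baaaabbab'
Walking through the string to find runs of a's:
  Run 1: positions 1-4 -> 'aaaa'
  Run 2: positions 7-7 -> 'a'
Non-empty runs found: ['aaaa', 'a']
Count: 2

2


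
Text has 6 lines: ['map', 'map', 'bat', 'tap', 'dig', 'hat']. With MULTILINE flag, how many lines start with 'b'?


With MULTILINE flag, ^ matches the start of each line.
Lines: ['map', 'map', 'bat', 'tap', 'dig', 'hat']
Checking which lines start with 'b':
  Line 1: 'map' -> no
  Line 2: 'map' -> no
  Line 3: 'bat' -> MATCH
  Line 4: 'tap' -> no
  Line 5: 'dig' -> no
  Line 6: 'hat' -> no
Matching lines: ['bat']
Count: 1

1


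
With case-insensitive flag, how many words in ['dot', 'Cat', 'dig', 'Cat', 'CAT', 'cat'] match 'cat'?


Case-insensitive matching: compare each word's lowercase form to 'cat'.
  'dot' -> lower='dot' -> no
  'Cat' -> lower='cat' -> MATCH
  'dig' -> lower='dig' -> no
  'Cat' -> lower='cat' -> MATCH
  'CAT' -> lower='cat' -> MATCH
  'cat' -> lower='cat' -> MATCH
Matches: ['Cat', 'Cat', 'CAT', 'cat']
Count: 4

4


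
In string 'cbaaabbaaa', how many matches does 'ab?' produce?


Pattern 'ab?' matches 'a' optionally followed by 'b'.
String: 'cbaaabbaaa'
Scanning left to right for 'a' then checking next char:
  Match 1: 'a' (a not followed by b)
  Match 2: 'a' (a not followed by b)
  Match 3: 'ab' (a followed by b)
  Match 4: 'a' (a not followed by b)
  Match 5: 'a' (a not followed by b)
  Match 6: 'a' (a not followed by b)
Total matches: 6

6


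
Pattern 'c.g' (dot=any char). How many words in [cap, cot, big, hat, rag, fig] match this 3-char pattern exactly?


Pattern 'c.g' means: starts with 'c', any single char, ends with 'g'.
Checking each word (must be exactly 3 chars):
  'cap' (len=3): no
  'cot' (len=3): no
  'big' (len=3): no
  'hat' (len=3): no
  'rag' (len=3): no
  'fig' (len=3): no
Matching words: []
Total: 0

0


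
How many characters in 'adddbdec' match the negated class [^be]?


Negated class [^be] matches any char NOT in {b, e}
Scanning 'adddbdec':
  pos 0: 'a' -> MATCH
  pos 1: 'd' -> MATCH
  pos 2: 'd' -> MATCH
  pos 3: 'd' -> MATCH
  pos 4: 'b' -> no (excluded)
  pos 5: 'd' -> MATCH
  pos 6: 'e' -> no (excluded)
  pos 7: 'c' -> MATCH
Total matches: 6

6


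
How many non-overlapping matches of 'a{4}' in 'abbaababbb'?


Pattern 'a{4}' matches exactly 4 consecutive a's (greedy, non-overlapping).
String: 'abbaababbb'
Scanning for runs of a's:
  Run at pos 0: 'a' (length 1) -> 0 match(es)
  Run at pos 3: 'aa' (length 2) -> 0 match(es)
  Run at pos 6: 'a' (length 1) -> 0 match(es)
Matches found: []
Total: 0

0


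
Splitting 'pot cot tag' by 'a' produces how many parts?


Splitting by 'a' breaks the string at each occurrence of the separator.
Text: 'pot cot tag'
Parts after split:
  Part 1: 'pot cot t'
  Part 2: 'g'
Total parts: 2

2


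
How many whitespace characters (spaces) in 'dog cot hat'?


\s matches whitespace characters (spaces, tabs, etc.).
Text: 'dog cot hat'
This text has 3 words separated by spaces.
Number of spaces = number of words - 1 = 3 - 1 = 2

2


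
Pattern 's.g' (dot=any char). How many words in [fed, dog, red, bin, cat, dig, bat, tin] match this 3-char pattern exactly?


Pattern 's.g' means: starts with 's', any single char, ends with 'g'.
Checking each word (must be exactly 3 chars):
  'fed' (len=3): no
  'dog' (len=3): no
  'red' (len=3): no
  'bin' (len=3): no
  'cat' (len=3): no
  'dig' (len=3): no
  'bat' (len=3): no
  'tin' (len=3): no
Matching words: []
Total: 0

0


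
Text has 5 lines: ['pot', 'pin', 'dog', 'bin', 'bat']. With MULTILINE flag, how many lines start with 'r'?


With MULTILINE flag, ^ matches the start of each line.
Lines: ['pot', 'pin', 'dog', 'bin', 'bat']
Checking which lines start with 'r':
  Line 1: 'pot' -> no
  Line 2: 'pin' -> no
  Line 3: 'dog' -> no
  Line 4: 'bin' -> no
  Line 5: 'bat' -> no
Matching lines: []
Count: 0

0


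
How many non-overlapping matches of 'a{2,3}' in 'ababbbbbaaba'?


Pattern 'a{2,3}' matches between 2 and 3 consecutive a's (greedy).
String: 'ababbbbbaaba'
Finding runs of a's and applying greedy matching:
  Run at pos 0: 'a' (length 1)
  Run at pos 2: 'a' (length 1)
  Run at pos 8: 'aa' (length 2)
  Run at pos 11: 'a' (length 1)
Matches: ['aa']
Count: 1

1


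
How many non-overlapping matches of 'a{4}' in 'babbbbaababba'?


Pattern 'a{4}' matches exactly 4 consecutive a's (greedy, non-overlapping).
String: 'babbbbaababba'
Scanning for runs of a's:
  Run at pos 1: 'a' (length 1) -> 0 match(es)
  Run at pos 6: 'aa' (length 2) -> 0 match(es)
  Run at pos 9: 'a' (length 1) -> 0 match(es)
  Run at pos 12: 'a' (length 1) -> 0 match(es)
Matches found: []
Total: 0

0


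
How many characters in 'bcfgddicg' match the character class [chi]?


Character class [chi] matches any of: {c, h, i}
Scanning string 'bcfgddicg' character by character:
  pos 0: 'b' -> no
  pos 1: 'c' -> MATCH
  pos 2: 'f' -> no
  pos 3: 'g' -> no
  pos 4: 'd' -> no
  pos 5: 'd' -> no
  pos 6: 'i' -> MATCH
  pos 7: 'c' -> MATCH
  pos 8: 'g' -> no
Total matches: 3

3


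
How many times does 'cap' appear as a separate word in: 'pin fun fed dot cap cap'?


Scanning each word for exact match 'cap':
  Word 1: 'pin' -> no
  Word 2: 'fun' -> no
  Word 3: 'fed' -> no
  Word 4: 'dot' -> no
  Word 5: 'cap' -> MATCH
  Word 6: 'cap' -> MATCH
Total matches: 2

2


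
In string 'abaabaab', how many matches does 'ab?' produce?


Pattern 'ab?' matches 'a' optionally followed by 'b'.
String: 'abaabaab'
Scanning left to right for 'a' then checking next char:
  Match 1: 'ab' (a followed by b)
  Match 2: 'a' (a not followed by b)
  Match 3: 'ab' (a followed by b)
  Match 4: 'a' (a not followed by b)
  Match 5: 'ab' (a followed by b)
Total matches: 5

5


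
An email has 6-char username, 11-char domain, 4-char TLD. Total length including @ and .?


An email address has format: username@domain.tld
Username length: 6
'@' character: 1
Domain length: 11
'.' character: 1
TLD length: 4
Total = 6 + 1 + 11 + 1 + 4 = 23

23


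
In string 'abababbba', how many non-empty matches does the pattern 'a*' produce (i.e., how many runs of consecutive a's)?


Pattern 'a*' matches zero or more a's. We want non-empty runs of consecutive a's.
String: 'abababbba'
Walking through the string to find runs of a's:
  Run 1: positions 0-0 -> 'a'
  Run 2: positions 2-2 -> 'a'
  Run 3: positions 4-4 -> 'a'
  Run 4: positions 8-8 -> 'a'
Non-empty runs found: ['a', 'a', 'a', 'a']
Count: 4

4


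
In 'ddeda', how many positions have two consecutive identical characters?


Looking for consecutive identical characters in 'ddeda':
  pos 0-1: 'd' vs 'd' -> MATCH ('dd')
  pos 1-2: 'd' vs 'e' -> different
  pos 2-3: 'e' vs 'd' -> different
  pos 3-4: 'd' vs 'a' -> different
Consecutive identical pairs: ['dd']
Count: 1

1


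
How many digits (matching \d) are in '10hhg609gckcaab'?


\d matches any digit 0-9.
Scanning '10hhg609gckcaab':
  pos 0: '1' -> DIGIT
  pos 1: '0' -> DIGIT
  pos 5: '6' -> DIGIT
  pos 6: '0' -> DIGIT
  pos 7: '9' -> DIGIT
Digits found: ['1', '0', '6', '0', '9']
Total: 5

5


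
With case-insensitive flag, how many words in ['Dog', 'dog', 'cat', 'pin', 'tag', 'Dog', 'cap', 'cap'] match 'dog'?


Case-insensitive matching: compare each word's lowercase form to 'dog'.
  'Dog' -> lower='dog' -> MATCH
  'dog' -> lower='dog' -> MATCH
  'cat' -> lower='cat' -> no
  'pin' -> lower='pin' -> no
  'tag' -> lower='tag' -> no
  'Dog' -> lower='dog' -> MATCH
  'cap' -> lower='cap' -> no
  'cap' -> lower='cap' -> no
Matches: ['Dog', 'dog', 'Dog']
Count: 3

3


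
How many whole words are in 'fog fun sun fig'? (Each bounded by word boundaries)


Word boundaries (\b) mark the start/end of each word.
Text: 'fog fun sun fig'
Splitting by whitespace:
  Word 1: 'fog'
  Word 2: 'fun'
  Word 3: 'sun'
  Word 4: 'fig'
Total whole words: 4

4


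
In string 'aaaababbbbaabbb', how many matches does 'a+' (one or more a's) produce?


Pattern 'a+' matches one or more consecutive a's.
String: 'aaaababbbbaabbb'
Scanning for runs of a:
  Match 1: 'aaaa' (length 4)
  Match 2: 'a' (length 1)
  Match 3: 'aa' (length 2)
Total matches: 3

3


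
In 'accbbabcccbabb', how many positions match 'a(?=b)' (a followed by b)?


Lookahead 'a(?=b)' matches 'a' only when followed by 'b'.
String: 'accbbabcccbabb'
Checking each position where char is 'a':
  pos 0: 'a' -> no (next='c')
  pos 5: 'a' -> MATCH (next='b')
  pos 11: 'a' -> MATCH (next='b')
Matching positions: [5, 11]
Count: 2

2


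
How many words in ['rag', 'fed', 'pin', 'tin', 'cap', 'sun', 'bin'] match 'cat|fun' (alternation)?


Alternation 'cat|fun' matches either 'cat' or 'fun'.
Checking each word:
  'rag' -> no
  'fed' -> no
  'pin' -> no
  'tin' -> no
  'cap' -> no
  'sun' -> no
  'bin' -> no
Matches: []
Count: 0

0


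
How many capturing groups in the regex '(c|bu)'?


To count capturing groups, count each '(' that starts a group.
Pattern: '(c|bu)'
Walking through the pattern:
  Position 0: '(' -> group #1
Total capturing groups: 1

1


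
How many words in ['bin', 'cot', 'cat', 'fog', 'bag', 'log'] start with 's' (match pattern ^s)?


Pattern ^s anchors to start of word. Check which words begin with 's':
  'bin' -> no
  'cot' -> no
  'cat' -> no
  'fog' -> no
  'bag' -> no
  'log' -> no
Matching words: []
Count: 0

0


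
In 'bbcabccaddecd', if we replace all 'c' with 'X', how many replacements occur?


re.sub('c', 'X', text) replaces every occurrence of 'c' with 'X'.
Text: 'bbcabccaddecd'
Scanning for 'c':
  pos 2: 'c' -> replacement #1
  pos 5: 'c' -> replacement #2
  pos 6: 'c' -> replacement #3
  pos 11: 'c' -> replacement #4
Total replacements: 4

4


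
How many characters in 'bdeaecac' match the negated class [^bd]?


Negated class [^bd] matches any char NOT in {b, d}
Scanning 'bdeaecac':
  pos 0: 'b' -> no (excluded)
  pos 1: 'd' -> no (excluded)
  pos 2: 'e' -> MATCH
  pos 3: 'a' -> MATCH
  pos 4: 'e' -> MATCH
  pos 5: 'c' -> MATCH
  pos 6: 'a' -> MATCH
  pos 7: 'c' -> MATCH
Total matches: 6

6


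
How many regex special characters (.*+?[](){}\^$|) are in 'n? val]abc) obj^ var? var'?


Regex special characters are: . * + ? [ ] ( ) { } \ ^ $ |
Scanning 'n? val]abc) obj^ var? var':
  pos 1: '?' -> SPECIAL
  pos 6: ']' -> SPECIAL
  pos 10: ')' -> SPECIAL
  pos 15: '^' -> SPECIAL
  pos 20: '?' -> SPECIAL
Special chars found: ['?', ']', ')', '^', '?']
Total: 5

5


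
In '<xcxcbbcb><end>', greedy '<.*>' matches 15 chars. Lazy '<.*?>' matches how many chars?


Greedy '<.*>' tries to match as MUCH as possible.
Lazy '<.*?>' tries to match as LITTLE as possible.

String: '<xcxcbbcb><end>'
Greedy '<.*>' starts at first '<' and extends to the LAST '>': '<xcxcbbcb><end>' (15 chars)
Lazy '<.*?>' starts at first '<' and stops at the FIRST '>': '<xcxcbbcb>' (10 chars)

10


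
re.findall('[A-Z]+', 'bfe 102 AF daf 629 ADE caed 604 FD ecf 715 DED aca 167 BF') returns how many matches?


Pattern '[A-Z]+' finds one or more uppercase letters.
Text: 'bfe 102 AF daf 629 ADE caed 604 FD ecf 715 DED aca 167 BF'
Scanning for matches:
  Match 1: 'AF'
  Match 2: 'ADE'
  Match 3: 'FD'
  Match 4: 'DED'
  Match 5: 'BF'
Total matches: 5

5


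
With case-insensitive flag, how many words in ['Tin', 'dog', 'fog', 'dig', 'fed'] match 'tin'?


Case-insensitive matching: compare each word's lowercase form to 'tin'.
  'Tin' -> lower='tin' -> MATCH
  'dog' -> lower='dog' -> no
  'fog' -> lower='fog' -> no
  'dig' -> lower='dig' -> no
  'fed' -> lower='fed' -> no
Matches: ['Tin']
Count: 1

1


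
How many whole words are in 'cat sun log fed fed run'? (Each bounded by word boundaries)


Word boundaries (\b) mark the start/end of each word.
Text: 'cat sun log fed fed run'
Splitting by whitespace:
  Word 1: 'cat'
  Word 2: 'sun'
  Word 3: 'log'
  Word 4: 'fed'
  Word 5: 'fed'
  Word 6: 'run'
Total whole words: 6

6


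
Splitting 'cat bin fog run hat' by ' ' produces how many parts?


Splitting by ' ' breaks the string at each occurrence of the separator.
Text: 'cat bin fog run hat'
Parts after split:
  Part 1: 'cat'
  Part 2: 'bin'
  Part 3: 'fog'
  Part 4: 'run'
  Part 5: 'hat'
Total parts: 5

5


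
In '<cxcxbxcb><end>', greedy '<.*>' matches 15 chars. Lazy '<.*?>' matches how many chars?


Greedy '<.*>' tries to match as MUCH as possible.
Lazy '<.*?>' tries to match as LITTLE as possible.

String: '<cxcxbxcb><end>'
Greedy '<.*>' starts at first '<' and extends to the LAST '>': '<cxcxbxcb><end>' (15 chars)
Lazy '<.*?>' starts at first '<' and stops at the FIRST '>': '<cxcxbxcb>' (10 chars)

10


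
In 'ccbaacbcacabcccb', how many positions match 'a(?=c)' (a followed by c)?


Lookahead 'a(?=c)' matches 'a' only when followed by 'c'.
String: 'ccbaacbcacabcccb'
Checking each position where char is 'a':
  pos 3: 'a' -> no (next='a')
  pos 4: 'a' -> MATCH (next='c')
  pos 8: 'a' -> MATCH (next='c')
  pos 10: 'a' -> no (next='b')
Matching positions: [4, 8]
Count: 2

2


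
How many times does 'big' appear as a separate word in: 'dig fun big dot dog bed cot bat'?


Scanning each word for exact match 'big':
  Word 1: 'dig' -> no
  Word 2: 'fun' -> no
  Word 3: 'big' -> MATCH
  Word 4: 'dot' -> no
  Word 5: 'dog' -> no
  Word 6: 'bed' -> no
  Word 7: 'cot' -> no
  Word 8: 'bat' -> no
Total matches: 1

1


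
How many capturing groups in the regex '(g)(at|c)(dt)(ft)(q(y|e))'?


To count capturing groups, count each '(' that starts a group.
Pattern: '(g)(at|c)(dt)(ft)(q(y|e))'
Walking through the pattern:
  Position 0: '(' -> group #1
  Position 3: '(' -> group #2
  Position 9: '(' -> group #3
  Position 13: '(' -> group #4
  Position 17: '(' -> group #5
  Position 19: '(' -> group #6
Total capturing groups: 6

6


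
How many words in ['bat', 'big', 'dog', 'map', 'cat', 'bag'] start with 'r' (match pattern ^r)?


Pattern ^r anchors to start of word. Check which words begin with 'r':
  'bat' -> no
  'big' -> no
  'dog' -> no
  'map' -> no
  'cat' -> no
  'bag' -> no
Matching words: []
Count: 0

0


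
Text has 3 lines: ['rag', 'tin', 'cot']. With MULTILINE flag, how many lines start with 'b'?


With MULTILINE flag, ^ matches the start of each line.
Lines: ['rag', 'tin', 'cot']
Checking which lines start with 'b':
  Line 1: 'rag' -> no
  Line 2: 'tin' -> no
  Line 3: 'cot' -> no
Matching lines: []
Count: 0

0


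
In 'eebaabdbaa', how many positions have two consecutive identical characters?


Looking for consecutive identical characters in 'eebaabdbaa':
  pos 0-1: 'e' vs 'e' -> MATCH ('ee')
  pos 1-2: 'e' vs 'b' -> different
  pos 2-3: 'b' vs 'a' -> different
  pos 3-4: 'a' vs 'a' -> MATCH ('aa')
  pos 4-5: 'a' vs 'b' -> different
  pos 5-6: 'b' vs 'd' -> different
  pos 6-7: 'd' vs 'b' -> different
  pos 7-8: 'b' vs 'a' -> different
  pos 8-9: 'a' vs 'a' -> MATCH ('aa')
Consecutive identical pairs: ['ee', 'aa', 'aa']
Count: 3

3


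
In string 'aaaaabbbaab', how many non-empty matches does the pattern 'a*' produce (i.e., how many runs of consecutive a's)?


Pattern 'a*' matches zero or more a's. We want non-empty runs of consecutive a's.
String: 'aaaaabbbaab'
Walking through the string to find runs of a's:
  Run 1: positions 0-4 -> 'aaaaa'
  Run 2: positions 8-9 -> 'aa'
Non-empty runs found: ['aaaaa', 'aa']
Count: 2

2


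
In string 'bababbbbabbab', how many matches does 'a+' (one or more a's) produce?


Pattern 'a+' matches one or more consecutive a's.
String: 'bababbbbabbab'
Scanning for runs of a:
  Match 1: 'a' (length 1)
  Match 2: 'a' (length 1)
  Match 3: 'a' (length 1)
  Match 4: 'a' (length 1)
Total matches: 4

4
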